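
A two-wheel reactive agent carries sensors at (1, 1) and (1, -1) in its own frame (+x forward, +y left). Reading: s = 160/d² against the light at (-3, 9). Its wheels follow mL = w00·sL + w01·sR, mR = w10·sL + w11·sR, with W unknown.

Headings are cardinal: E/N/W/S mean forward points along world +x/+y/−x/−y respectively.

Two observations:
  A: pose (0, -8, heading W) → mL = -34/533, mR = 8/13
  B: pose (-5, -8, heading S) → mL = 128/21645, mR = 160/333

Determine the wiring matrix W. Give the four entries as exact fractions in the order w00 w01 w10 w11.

1/2 -1/2 0 1

obs A: pose=(0,-8,W) → sL=20/41, sR=8/13, mL=-34/533, mR=8/13
obs B: pose=(-5,-8,S) → sL=32/65, sR=160/333, mL=128/21645, mR=160/333
sensor matrix S = [[20/41, 8/13], [32/65, 160/333]]; det S = -791168/11536785
solve [mL_A; mL_B] = S·[w00; w01] and [mR_A; mR_B] = S·[w10; w11]:
  w00 = 1/2, w01 = -1/2, w10 = 0, w11 = 1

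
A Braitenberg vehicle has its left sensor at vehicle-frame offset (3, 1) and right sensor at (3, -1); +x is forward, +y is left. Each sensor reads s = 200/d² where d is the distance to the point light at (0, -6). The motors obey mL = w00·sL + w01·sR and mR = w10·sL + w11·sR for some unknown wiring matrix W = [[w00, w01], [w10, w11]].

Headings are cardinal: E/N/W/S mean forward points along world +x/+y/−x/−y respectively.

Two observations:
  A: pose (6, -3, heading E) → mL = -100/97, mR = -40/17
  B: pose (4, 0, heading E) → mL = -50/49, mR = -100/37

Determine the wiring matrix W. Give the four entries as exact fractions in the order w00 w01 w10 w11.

obs A: pose=(6,-3,E) → sL=200/97, sR=40/17, mL=-100/97, mR=-40/17
obs B: pose=(4,0,E) → sL=100/49, sR=100/37, mL=-50/49, mR=-100/37
sensor matrix S = [[200/97, 40/17], [100/49, 100/37]]; det S = 2304000/2989637
solve [mL_A; mL_B] = S·[w00; w01] and [mR_A; mR_B] = S·[w10; w11]:
  w00 = -1/2, w01 = 0, w10 = 0, w11 = -1

-1/2 0 0 -1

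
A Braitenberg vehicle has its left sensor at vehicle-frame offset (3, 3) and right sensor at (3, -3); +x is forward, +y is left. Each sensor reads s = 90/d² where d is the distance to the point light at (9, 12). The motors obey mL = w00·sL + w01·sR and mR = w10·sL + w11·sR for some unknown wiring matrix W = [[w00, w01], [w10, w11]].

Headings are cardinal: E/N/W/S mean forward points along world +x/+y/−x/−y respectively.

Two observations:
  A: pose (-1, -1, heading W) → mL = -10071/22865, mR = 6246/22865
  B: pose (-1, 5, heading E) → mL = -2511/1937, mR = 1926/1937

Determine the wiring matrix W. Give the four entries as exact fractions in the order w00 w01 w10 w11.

obs A: pose=(-1,-1,W) → sL=18/85, sR=90/269, mL=-10071/22865, mR=6246/22865
obs B: pose=(-1,5,E) → sL=18/13, sR=90/149, mL=-2511/1937, mR=1926/1937
sensor matrix S = [[18/85, 90/269], [18/13, 90/149]]; det S = -2970432/8857901
solve [mL_A; mL_B] = S·[w00; w01] and [mR_A; mR_B] = S·[w10; w11]:
  w00 = -1/2, w01 = -1, w10 = 1/2, w11 = 1/2

-1/2 -1 1/2 1/2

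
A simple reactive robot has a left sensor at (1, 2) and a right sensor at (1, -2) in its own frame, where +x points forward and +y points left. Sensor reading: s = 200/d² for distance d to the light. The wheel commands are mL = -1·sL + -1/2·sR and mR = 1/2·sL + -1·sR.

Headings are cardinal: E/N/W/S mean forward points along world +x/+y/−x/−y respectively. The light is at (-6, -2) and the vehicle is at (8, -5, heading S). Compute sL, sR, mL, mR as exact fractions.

25/34 5/4 -185/136 -15/17

left sensor world pos  = (10, -6); dL² = 272
right sensor world pos = (6, -6); dR² = 160
sL = 200/272 = 25/34
sR = 200/160 = 5/4
mL = -1·sL + -1/2·sR = -185/136
mR = 1/2·sL + -1·sR = -15/17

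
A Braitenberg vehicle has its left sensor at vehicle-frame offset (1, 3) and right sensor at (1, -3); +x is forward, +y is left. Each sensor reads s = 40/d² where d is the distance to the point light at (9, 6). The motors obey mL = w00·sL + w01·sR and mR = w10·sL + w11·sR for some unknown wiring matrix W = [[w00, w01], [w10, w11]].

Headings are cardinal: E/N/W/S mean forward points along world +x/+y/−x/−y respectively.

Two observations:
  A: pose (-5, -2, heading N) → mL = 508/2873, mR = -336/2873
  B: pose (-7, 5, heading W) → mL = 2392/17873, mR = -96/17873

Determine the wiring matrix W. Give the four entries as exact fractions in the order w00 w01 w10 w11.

obs A: pose=(-5,-2,N) → sL=20/169, sR=4/17, mL=508/2873, mR=-336/2873
obs B: pose=(-7,5,W) → sL=8/61, sR=40/293, mL=2392/17873, mR=-96/17873
sensor matrix S = [[20/169, 4/17], [8/61, 40/293]]; det S = -754944/51349129
solve [mL_A; mL_B] = S·[w00; w01] and [mR_A; mR_B] = S·[w10; w11]:
  w00 = 1/2, w01 = 1/2, w10 = 1, w11 = -1

1/2 1/2 1 -1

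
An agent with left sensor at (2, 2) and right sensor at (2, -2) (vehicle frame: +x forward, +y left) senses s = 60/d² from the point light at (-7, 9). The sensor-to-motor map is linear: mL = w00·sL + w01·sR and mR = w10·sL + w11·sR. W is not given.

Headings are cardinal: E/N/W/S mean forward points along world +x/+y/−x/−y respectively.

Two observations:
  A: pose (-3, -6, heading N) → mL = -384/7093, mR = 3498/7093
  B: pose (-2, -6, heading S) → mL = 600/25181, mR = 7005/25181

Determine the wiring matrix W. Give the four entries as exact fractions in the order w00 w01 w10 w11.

obs A: pose=(-3,-6,N) → sL=60/173, sR=12/41, mL=-384/7093, mR=3498/7093
obs B: pose=(-2,-6,S) → sL=30/169, sR=30/149, mL=600/25181, mR=7005/25181
sensor matrix S = [[60/173, 12/41], [30/169, 30/149]]; det S = 3192480/178608833
solve [mL_A; mL_B] = S·[w00; w01] and [mR_A; mR_B] = S·[w10; w11]:
  w00 = -1, w01 = 1, w10 = 1, w11 = 1/2

-1 1 1 1/2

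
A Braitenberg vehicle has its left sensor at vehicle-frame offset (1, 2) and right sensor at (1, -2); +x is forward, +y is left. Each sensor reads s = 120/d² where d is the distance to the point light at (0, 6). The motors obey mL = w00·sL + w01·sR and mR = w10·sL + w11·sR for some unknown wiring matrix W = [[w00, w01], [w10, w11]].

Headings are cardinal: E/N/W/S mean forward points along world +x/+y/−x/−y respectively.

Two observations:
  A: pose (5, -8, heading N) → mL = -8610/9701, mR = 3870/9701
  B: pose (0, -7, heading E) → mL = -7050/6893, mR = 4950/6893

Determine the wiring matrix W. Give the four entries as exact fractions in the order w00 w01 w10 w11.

obs A: pose=(5,-8,N) → sL=60/89, sR=60/109, mL=-8610/9701, mR=3870/9701
obs B: pose=(0,-7,E) → sL=60/61, sR=60/113, mL=-7050/6893, mR=4950/6893
sensor matrix S = [[60/89, 60/109], [60/61, 60/113]]; det S = -12268800/66868993
solve [mL_A; mL_B] = S·[w00; w01] and [mR_A; mR_B] = S·[w10; w11]:
  w00 = -1/2, w01 = -1, w10 = 1, w11 = -1/2

-1/2 -1 1 -1/2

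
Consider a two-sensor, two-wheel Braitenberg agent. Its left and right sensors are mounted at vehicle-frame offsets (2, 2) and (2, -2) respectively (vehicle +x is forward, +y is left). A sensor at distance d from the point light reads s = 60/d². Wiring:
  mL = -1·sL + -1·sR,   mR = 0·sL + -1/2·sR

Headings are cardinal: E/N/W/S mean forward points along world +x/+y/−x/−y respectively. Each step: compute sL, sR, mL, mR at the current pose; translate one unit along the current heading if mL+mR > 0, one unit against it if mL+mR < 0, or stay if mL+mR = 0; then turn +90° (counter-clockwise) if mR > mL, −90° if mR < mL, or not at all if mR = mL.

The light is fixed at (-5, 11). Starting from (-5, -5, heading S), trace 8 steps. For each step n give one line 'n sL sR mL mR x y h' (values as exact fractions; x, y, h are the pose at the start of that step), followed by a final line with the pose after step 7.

n=0: pose=(-5,-5,S); sL=15/82, sR=15/82; mL=-15/41, mR=-15/164; mL+mR=-75/164 → advance -1; mR−mL=45/164 → turn +1·90°
n=1: pose=(-5,-4,E); sL=60/173, sR=60/293; mL=-27960/50689, mR=-30/293; mL+mR=-33150/50689 → advance -1; mR−mL=22770/50689 → turn +1·90°
n=2: pose=(-6,-4,N); sL=30/89, sR=6/17; mL=-1044/1513, mR=-3/17; mL+mR=-1311/1513 → advance -1; mR−mL=777/1513 → turn +1·90°
n=3: pose=(-6,-5,W); sL=20/111, sR=12/41; mL=-2152/4551, mR=-6/41; mL+mR=-2818/4551 → advance -1; mR−mL=1486/4551 → turn +1·90°
n=4: pose=(-5,-5,S); sL=15/82, sR=15/82; mL=-15/41, mR=-15/164; mL+mR=-75/164 → advance -1; mR−mL=45/164 → turn +1·90°
n=5: pose=(-5,-4,E); sL=60/173, sR=60/293; mL=-27960/50689, mR=-30/293; mL+mR=-33150/50689 → advance -1; mR−mL=22770/50689 → turn +1·90°
n=6: pose=(-6,-4,N); sL=30/89, sR=6/17; mL=-1044/1513, mR=-3/17; mL+mR=-1311/1513 → advance -1; mR−mL=777/1513 → turn +1·90°
n=7: pose=(-6,-5,W); sL=20/111, sR=12/41; mL=-2152/4551, mR=-6/41; mL+mR=-2818/4551 → advance -1; mR−mL=1486/4551 → turn +1·90°

0 15/82 15/82 -15/41 -15/164 -5 -5 S
1 60/173 60/293 -27960/50689 -30/293 -5 -4 E
2 30/89 6/17 -1044/1513 -3/17 -6 -4 N
3 20/111 12/41 -2152/4551 -6/41 -6 -5 W
4 15/82 15/82 -15/41 -15/164 -5 -5 S
5 60/173 60/293 -27960/50689 -30/293 -5 -4 E
6 30/89 6/17 -1044/1513 -3/17 -6 -4 N
7 20/111 12/41 -2152/4551 -6/41 -6 -5 W
final -5 -5 S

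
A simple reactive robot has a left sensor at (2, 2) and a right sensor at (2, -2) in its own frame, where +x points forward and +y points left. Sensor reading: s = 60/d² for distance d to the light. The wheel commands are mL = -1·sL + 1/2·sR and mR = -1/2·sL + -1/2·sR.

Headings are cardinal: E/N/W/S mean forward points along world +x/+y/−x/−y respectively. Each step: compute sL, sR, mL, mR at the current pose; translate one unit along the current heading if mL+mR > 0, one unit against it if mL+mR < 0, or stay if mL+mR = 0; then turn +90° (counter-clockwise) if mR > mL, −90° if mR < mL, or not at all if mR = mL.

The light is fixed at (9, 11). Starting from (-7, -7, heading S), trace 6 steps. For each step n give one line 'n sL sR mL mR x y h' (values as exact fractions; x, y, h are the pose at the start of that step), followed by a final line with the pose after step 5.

n=0: pose=(-7,-7,S); sL=15/149, sR=15/181; mL=-3195/53938, mR=-2475/26969; mL+mR=-45/298 → advance -1; mR−mL=-1755/53938 → turn -1·90°
n=1: pose=(-7,-6,W); sL=12/137, sR=20/183; mL=-826/25071, mR=-2468/25071; mL+mR=-18/137 → advance -1; mR−mL=-1642/25071 → turn -1·90°
n=2: pose=(-6,-6,N); sL=30/257, sR=30/197; mL=-2055/50629, mR=-6810/50629; mL+mR=-45/257 → advance -1; mR−mL=-4755/50629 → turn -1·90°
n=3: pose=(-6,-7,E); sL=12/85, sR=60/569; mL=-4278/48365, mR=-5964/48365; mL+mR=-18/85 → advance -1; mR−mL=-1686/48365 → turn -1·90°
n=4: pose=(-7,-7,S); sL=15/149, sR=15/181; mL=-3195/53938, mR=-2475/26969; mL+mR=-45/298 → advance -1; mR−mL=-1755/53938 → turn -1·90°
n=5: pose=(-7,-6,W); sL=12/137, sR=20/183; mL=-826/25071, mR=-2468/25071; mL+mR=-18/137 → advance -1; mR−mL=-1642/25071 → turn -1·90°

0 15/149 15/181 -3195/53938 -2475/26969 -7 -7 S
1 12/137 20/183 -826/25071 -2468/25071 -7 -6 W
2 30/257 30/197 -2055/50629 -6810/50629 -6 -6 N
3 12/85 60/569 -4278/48365 -5964/48365 -6 -7 E
4 15/149 15/181 -3195/53938 -2475/26969 -7 -7 S
5 12/137 20/183 -826/25071 -2468/25071 -7 -6 W
final -6 -6 N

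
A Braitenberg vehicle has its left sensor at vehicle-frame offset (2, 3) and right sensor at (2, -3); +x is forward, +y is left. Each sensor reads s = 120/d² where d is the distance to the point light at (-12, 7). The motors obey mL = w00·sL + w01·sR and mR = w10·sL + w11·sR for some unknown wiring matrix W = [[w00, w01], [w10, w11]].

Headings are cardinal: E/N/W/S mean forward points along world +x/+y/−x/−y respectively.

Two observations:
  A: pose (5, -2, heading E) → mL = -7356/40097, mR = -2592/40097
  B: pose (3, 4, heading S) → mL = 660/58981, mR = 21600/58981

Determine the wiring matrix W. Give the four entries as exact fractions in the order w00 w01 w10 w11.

obs A: pose=(5,-2,E) → sL=120/397, sR=24/101, mL=-7356/40097, mR=-2592/40097
obs B: pose=(3,4,S) → sL=120/349, sR=120/169, mL=660/58981, mR=21600/58981
sensor matrix S = [[120/397, 24/101], [120/349, 120/169]]; det S = 314357760/2364961157
solve [mL_A; mL_B] = S·[w00; w01] and [mR_A; mR_B] = S·[w10; w11]:
  w00 = -1, w01 = 1/2, w10 = -1, w11 = 1

-1 1/2 -1 1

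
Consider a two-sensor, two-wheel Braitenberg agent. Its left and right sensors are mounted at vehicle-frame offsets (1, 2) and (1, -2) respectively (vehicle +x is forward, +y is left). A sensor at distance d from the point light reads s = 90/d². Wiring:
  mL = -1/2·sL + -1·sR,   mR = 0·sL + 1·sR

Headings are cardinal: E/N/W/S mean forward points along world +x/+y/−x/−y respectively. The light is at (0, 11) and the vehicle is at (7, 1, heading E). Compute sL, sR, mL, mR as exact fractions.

left sensor world pos  = (8, 3); dL² = 128
right sensor world pos = (8, -1); dR² = 208
sL = 90/128 = 45/64
sR = 90/208 = 45/104
mL = -1/2·sL + -1·sR = -1305/1664
mR = 0·sL + 1·sR = 45/104

45/64 45/104 -1305/1664 45/104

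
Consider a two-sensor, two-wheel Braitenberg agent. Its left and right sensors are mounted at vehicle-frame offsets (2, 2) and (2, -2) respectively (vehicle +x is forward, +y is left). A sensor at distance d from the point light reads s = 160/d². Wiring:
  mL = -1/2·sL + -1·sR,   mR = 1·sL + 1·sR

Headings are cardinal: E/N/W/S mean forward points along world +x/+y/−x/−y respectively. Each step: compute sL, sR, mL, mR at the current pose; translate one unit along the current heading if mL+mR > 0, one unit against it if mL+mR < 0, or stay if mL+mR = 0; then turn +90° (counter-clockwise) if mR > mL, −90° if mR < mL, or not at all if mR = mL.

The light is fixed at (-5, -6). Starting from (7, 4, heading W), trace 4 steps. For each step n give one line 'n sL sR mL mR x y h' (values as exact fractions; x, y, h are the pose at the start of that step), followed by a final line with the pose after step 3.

n=0: pose=(7,4,W); sL=40/41, sR=40/61; mL=-2860/2501, mR=4080/2501; mL+mR=20/41 → advance +1; mR−mL=6940/2501 → turn +1·90°
n=1: pose=(6,4,S); sL=160/233, sR=32/29; mL=-9776/6757, mR=12096/6757; mL+mR=80/233 → advance +1; mR−mL=21872/6757 → turn +1·90°
n=2: pose=(6,3,E); sL=16/29, sR=80/109; mL=-3192/3161, mR=4064/3161; mL+mR=8/29 → advance +1; mR−mL=7256/3161 → turn +1·90°
n=3: pose=(7,3,N); sL=160/221, sR=160/317; mL=-60720/70057, mR=86080/70057; mL+mR=80/221 → advance +1; mR−mL=146800/70057 → turn +1·90°

0 40/41 40/61 -2860/2501 4080/2501 7 4 W
1 160/233 32/29 -9776/6757 12096/6757 6 4 S
2 16/29 80/109 -3192/3161 4064/3161 6 3 E
3 160/221 160/317 -60720/70057 86080/70057 7 3 N
final 7 4 W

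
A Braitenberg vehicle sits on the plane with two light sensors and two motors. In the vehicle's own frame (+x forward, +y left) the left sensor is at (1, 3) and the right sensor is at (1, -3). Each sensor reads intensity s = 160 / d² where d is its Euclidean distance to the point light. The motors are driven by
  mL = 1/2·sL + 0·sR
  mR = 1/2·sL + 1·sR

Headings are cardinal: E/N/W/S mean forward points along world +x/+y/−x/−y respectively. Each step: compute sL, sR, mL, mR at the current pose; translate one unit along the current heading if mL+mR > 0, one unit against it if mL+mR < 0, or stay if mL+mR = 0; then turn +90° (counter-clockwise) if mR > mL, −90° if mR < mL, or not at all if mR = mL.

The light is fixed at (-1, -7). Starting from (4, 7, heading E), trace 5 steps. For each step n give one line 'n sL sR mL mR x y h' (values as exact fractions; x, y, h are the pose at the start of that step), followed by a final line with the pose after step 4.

n=0: pose=(4,7,E); sL=32/65, sR=160/157; mL=16/65, mR=12912/10205; mL+mR=15424/10205 → advance +1; mR−mL=160/157 → turn +1·90°
n=1: pose=(5,7,N); sL=80/117, sR=80/153; mL=40/117, mR=1720/1989; mL+mR=800/663 → advance +1; mR−mL=80/153 → turn +1·90°
n=2: pose=(5,8,W); sL=160/169, sR=160/349; mL=80/169, mR=54960/58981; mL+mR=82880/58981 → advance +1; mR−mL=160/349 → turn +1·90°
n=3: pose=(4,8,S); sL=8/13, sR=4/5; mL=4/13, mR=72/65; mL+mR=92/65 → advance +1; mR−mL=4/5 → turn +1·90°
n=4: pose=(4,7,E); sL=32/65, sR=160/157; mL=16/65, mR=12912/10205; mL+mR=15424/10205 → advance +1; mR−mL=160/157 → turn +1·90°

0 32/65 160/157 16/65 12912/10205 4 7 E
1 80/117 80/153 40/117 1720/1989 5 7 N
2 160/169 160/349 80/169 54960/58981 5 8 W
3 8/13 4/5 4/13 72/65 4 8 S
4 32/65 160/157 16/65 12912/10205 4 7 E
final 5 7 N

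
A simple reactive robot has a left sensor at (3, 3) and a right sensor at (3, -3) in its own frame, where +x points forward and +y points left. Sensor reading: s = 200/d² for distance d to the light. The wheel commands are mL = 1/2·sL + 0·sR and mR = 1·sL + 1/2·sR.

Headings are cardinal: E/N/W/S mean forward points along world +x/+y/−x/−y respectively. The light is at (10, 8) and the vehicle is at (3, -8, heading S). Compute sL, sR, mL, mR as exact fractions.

200/377 200/461 100/377 129900/173797

left sensor world pos  = (6, -11); dL² = 377
right sensor world pos = (0, -11); dR² = 461
sL = 200/377 = 200/377
sR = 200/461 = 200/461
mL = 1/2·sL + 0·sR = 100/377
mR = 1·sL + 1/2·sR = 129900/173797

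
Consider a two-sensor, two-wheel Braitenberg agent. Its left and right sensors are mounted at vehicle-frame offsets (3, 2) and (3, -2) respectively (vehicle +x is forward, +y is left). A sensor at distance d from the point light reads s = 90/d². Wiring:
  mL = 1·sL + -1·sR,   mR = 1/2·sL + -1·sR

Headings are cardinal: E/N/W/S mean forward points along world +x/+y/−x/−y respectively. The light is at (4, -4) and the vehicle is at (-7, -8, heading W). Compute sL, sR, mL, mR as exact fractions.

45/116 9/20 -9/145 -297/1160

left sensor world pos  = (-10, -10); dL² = 232
right sensor world pos = (-10, -6); dR² = 200
sL = 90/232 = 45/116
sR = 90/200 = 9/20
mL = 1·sL + -1·sR = -9/145
mR = 1/2·sL + -1·sR = -297/1160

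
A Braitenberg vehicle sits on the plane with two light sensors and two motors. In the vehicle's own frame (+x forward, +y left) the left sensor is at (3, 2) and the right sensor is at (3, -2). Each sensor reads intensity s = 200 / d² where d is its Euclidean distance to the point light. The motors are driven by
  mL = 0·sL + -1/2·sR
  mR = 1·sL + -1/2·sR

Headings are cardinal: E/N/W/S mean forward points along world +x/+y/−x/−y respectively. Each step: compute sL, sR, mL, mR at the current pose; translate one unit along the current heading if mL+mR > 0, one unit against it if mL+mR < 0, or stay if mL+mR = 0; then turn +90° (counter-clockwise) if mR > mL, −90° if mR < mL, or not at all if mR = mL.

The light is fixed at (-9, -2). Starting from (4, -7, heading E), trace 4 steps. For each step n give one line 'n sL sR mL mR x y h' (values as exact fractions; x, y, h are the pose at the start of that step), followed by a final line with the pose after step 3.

n=0: pose=(4,-7,E); sL=40/53, sR=40/61; mL=-20/61, mR=1380/3233; mL+mR=320/3233 → advance +1; mR−mL=40/53 → turn +1·90°
n=1: pose=(5,-7,N); sL=50/37, sR=10/13; mL=-5/13, mR=465/481; mL+mR=280/481 → advance +1; mR−mL=50/37 → turn +1·90°
n=2: pose=(5,-6,W); sL=200/157, sR=8/5; mL=-4/5, mR=372/785; mL+mR=-256/785 → advance -1; mR−mL=200/157 → turn +1·90°
n=3: pose=(6,-6,S); sL=100/169, sR=100/109; mL=-50/109, mR=2450/18421; mL+mR=-6000/18421 → advance -1; mR−mL=100/169 → turn +1·90°

0 40/53 40/61 -20/61 1380/3233 4 -7 E
1 50/37 10/13 -5/13 465/481 5 -7 N
2 200/157 8/5 -4/5 372/785 5 -6 W
3 100/169 100/109 -50/109 2450/18421 6 -6 S
final 6 -5 E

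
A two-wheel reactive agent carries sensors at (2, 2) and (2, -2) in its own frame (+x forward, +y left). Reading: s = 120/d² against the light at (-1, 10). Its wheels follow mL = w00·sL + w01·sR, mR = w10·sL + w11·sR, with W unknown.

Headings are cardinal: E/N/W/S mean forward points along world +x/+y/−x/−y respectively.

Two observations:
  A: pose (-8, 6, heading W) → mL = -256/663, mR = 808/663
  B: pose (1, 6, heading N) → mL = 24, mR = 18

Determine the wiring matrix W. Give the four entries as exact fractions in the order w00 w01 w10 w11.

obs A: pose=(-8,6,W) → sL=40/39, sR=24/17, mL=-256/663, mR=808/663
obs B: pose=(1,6,N) → sL=30, sR=6, mL=24, mR=18
sensor matrix S = [[40/39, 24/17], [30, 6]]; det S = -8000/221
solve [mL_A; mL_B] = S·[w00; w01] and [mR_A; mR_B] = S·[w10; w11]:
  w00 = 1, w01 = -1, w10 = 1/2, w11 = 1/2

1 -1 1/2 1/2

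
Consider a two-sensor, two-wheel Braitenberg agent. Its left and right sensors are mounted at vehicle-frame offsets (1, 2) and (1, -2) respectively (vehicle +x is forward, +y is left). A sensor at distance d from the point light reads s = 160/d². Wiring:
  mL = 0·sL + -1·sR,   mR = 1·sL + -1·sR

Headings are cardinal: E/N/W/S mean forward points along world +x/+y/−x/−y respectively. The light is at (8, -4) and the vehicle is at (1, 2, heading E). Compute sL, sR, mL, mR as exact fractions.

left sensor world pos  = (2, 4); dL² = 100
right sensor world pos = (2, 0); dR² = 52
sL = 160/100 = 8/5
sR = 160/52 = 40/13
mL = 0·sL + -1·sR = -40/13
mR = 1·sL + -1·sR = -96/65

8/5 40/13 -40/13 -96/65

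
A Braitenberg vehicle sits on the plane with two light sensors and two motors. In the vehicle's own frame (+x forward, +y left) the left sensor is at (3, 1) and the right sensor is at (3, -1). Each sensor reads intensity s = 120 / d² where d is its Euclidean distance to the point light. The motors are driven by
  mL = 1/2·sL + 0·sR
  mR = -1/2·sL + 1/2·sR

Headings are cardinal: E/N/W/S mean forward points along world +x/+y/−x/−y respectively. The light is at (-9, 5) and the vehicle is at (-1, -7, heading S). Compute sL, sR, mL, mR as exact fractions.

left sensor world pos  = (0, -10); dL² = 306
right sensor world pos = (-2, -10); dR² = 274
sL = 120/306 = 20/51
sR = 120/274 = 60/137
mL = 1/2·sL + 0·sR = 10/51
mR = -1/2·sL + 1/2·sR = 160/6987

20/51 60/137 10/51 160/6987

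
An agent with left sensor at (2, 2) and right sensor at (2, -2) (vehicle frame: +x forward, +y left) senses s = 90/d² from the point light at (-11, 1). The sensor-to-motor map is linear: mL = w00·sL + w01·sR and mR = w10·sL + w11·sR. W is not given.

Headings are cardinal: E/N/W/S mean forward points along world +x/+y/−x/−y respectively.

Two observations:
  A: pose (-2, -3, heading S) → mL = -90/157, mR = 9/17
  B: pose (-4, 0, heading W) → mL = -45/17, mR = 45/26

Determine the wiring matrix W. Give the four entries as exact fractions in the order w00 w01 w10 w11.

obs A: pose=(-2,-3,S) → sL=90/157, sR=18/17, mL=-90/157, mR=9/17
obs B: pose=(-4,0,W) → sL=45/17, sR=45/13, mL=-45/17, mR=45/26
sensor matrix S = [[90/157, 18/17], [45/17, 45/13]]; det S = -482760/589849
solve [mL_A; mL_B] = S·[w00; w01] and [mR_A; mR_B] = S·[w10; w11]:
  w00 = -1, w01 = 0, w10 = 0, w11 = 1/2

-1 0 0 1/2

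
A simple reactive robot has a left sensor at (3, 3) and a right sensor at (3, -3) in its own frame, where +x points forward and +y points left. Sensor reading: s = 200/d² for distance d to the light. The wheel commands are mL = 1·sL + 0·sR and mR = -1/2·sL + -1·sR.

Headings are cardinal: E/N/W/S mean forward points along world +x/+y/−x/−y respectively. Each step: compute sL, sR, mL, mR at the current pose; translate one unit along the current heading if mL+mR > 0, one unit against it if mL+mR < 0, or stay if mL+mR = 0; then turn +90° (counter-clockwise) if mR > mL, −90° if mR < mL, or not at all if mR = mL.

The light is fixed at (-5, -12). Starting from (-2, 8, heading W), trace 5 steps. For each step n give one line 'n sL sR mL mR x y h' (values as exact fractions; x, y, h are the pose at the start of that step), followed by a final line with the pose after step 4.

n=0: pose=(-2,8,W); sL=200/289, sR=200/529; mL=200/289, mR=-110700/152881; mL+mR=-4900/152881 → advance -1; mR−mL=-216500/152881 → turn -1·90°
n=1: pose=(-1,8,N); sL=20/53, sR=100/289; mL=20/53, mR=-8190/15317; mL+mR=-2410/15317 → advance -1; mR−mL=-13970/15317 → turn -1·90°
n=2: pose=(-1,7,E); sL=200/533, sR=40/61; mL=200/533, mR=-27420/32513; mL+mR=-15220/32513 → advance -1; mR−mL=-39620/32513 → turn -1·90°
n=3: pose=(-2,7,S); sL=50/73, sR=25/32; mL=50/73, mR=-2625/2336; mL+mR=-1025/2336 → advance -1; mR−mL=-4225/2336 → turn -1·90°
n=4: pose=(-2,8,W); sL=200/289, sR=200/529; mL=200/289, mR=-110700/152881; mL+mR=-4900/152881 → advance -1; mR−mL=-216500/152881 → turn -1·90°

0 200/289 200/529 200/289 -110700/152881 -2 8 W
1 20/53 100/289 20/53 -8190/15317 -1 8 N
2 200/533 40/61 200/533 -27420/32513 -1 7 E
3 50/73 25/32 50/73 -2625/2336 -2 7 S
4 200/289 200/529 200/289 -110700/152881 -2 8 W
final -1 8 N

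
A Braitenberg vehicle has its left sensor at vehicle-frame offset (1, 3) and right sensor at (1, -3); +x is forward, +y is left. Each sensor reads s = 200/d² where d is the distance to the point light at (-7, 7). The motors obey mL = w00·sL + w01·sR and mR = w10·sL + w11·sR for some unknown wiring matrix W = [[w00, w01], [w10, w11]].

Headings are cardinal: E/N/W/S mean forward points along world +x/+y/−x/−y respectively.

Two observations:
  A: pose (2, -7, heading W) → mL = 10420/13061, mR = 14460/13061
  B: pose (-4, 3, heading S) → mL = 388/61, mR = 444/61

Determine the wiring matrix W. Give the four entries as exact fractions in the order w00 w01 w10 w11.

obs A: pose=(2,-7,W) → sL=200/353, sR=40/37, mL=10420/13061, mR=14460/13061
obs B: pose=(-4,3,S) → sL=200/61, sR=8, mL=388/61, mR=444/61
sensor matrix S = [[200/353, 40/37], [200/61, 8]]; det S = 787200/796721
solve [mL_A; mL_B] = S·[w00; w01] and [mR_A; mR_B] = S·[w10; w11]:
  w00 = -1/2, w01 = 1, w10 = 1, w11 = 1/2

-1/2 1 1 1/2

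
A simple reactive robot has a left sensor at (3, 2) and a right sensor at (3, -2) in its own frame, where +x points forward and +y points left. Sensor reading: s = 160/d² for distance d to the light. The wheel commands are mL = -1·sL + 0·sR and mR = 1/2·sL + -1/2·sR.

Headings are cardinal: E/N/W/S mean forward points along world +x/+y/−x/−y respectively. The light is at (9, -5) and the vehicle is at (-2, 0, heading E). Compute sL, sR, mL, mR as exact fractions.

left sensor world pos  = (1, 2); dL² = 113
right sensor world pos = (1, -2); dR² = 73
sL = 160/113 = 160/113
sR = 160/73 = 160/73
mL = -1·sL + 0·sR = -160/113
mR = 1/2·sL + -1/2·sR = -3200/8249

160/113 160/73 -160/113 -3200/8249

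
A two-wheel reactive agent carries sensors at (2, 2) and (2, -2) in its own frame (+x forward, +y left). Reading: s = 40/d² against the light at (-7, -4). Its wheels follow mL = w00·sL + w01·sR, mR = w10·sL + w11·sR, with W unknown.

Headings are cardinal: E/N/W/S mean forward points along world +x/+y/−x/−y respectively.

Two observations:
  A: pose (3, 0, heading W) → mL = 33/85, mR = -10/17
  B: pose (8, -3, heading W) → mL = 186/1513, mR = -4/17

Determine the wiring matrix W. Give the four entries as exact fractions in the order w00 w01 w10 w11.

1 -1/2 -1 0

obs A: pose=(3,0,W) → sL=10/17, sR=2/5, mL=33/85, mR=-10/17
obs B: pose=(8,-3,W) → sL=4/17, sR=20/89, mL=186/1513, mR=-4/17
sensor matrix S = [[10/17, 2/5], [4/17, 20/89]]; det S = 288/7565
solve [mL_A; mL_B] = S·[w00; w01] and [mR_A; mR_B] = S·[w10; w11]:
  w00 = 1, w01 = -1/2, w10 = -1, w11 = 0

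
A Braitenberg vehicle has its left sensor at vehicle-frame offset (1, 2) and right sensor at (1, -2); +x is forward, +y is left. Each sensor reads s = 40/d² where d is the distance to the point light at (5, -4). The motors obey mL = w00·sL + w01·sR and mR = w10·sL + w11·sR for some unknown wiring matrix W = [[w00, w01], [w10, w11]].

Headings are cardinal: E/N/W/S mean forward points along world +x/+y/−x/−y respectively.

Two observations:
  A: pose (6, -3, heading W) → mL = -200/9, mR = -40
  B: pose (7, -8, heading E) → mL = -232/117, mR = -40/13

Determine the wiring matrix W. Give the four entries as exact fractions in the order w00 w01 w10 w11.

-1/2 -1/2 -1 0

obs A: pose=(6,-3,W) → sL=40, sR=40/9, mL=-200/9, mR=-40
obs B: pose=(7,-8,E) → sL=40/13, sR=8/9, mL=-232/117, mR=-40/13
sensor matrix S = [[40, 40/9], [40/13, 8/9]]; det S = 2560/117
solve [mL_A; mL_B] = S·[w00; w01] and [mR_A; mR_B] = S·[w10; w11]:
  w00 = -1/2, w01 = -1/2, w10 = -1, w11 = 0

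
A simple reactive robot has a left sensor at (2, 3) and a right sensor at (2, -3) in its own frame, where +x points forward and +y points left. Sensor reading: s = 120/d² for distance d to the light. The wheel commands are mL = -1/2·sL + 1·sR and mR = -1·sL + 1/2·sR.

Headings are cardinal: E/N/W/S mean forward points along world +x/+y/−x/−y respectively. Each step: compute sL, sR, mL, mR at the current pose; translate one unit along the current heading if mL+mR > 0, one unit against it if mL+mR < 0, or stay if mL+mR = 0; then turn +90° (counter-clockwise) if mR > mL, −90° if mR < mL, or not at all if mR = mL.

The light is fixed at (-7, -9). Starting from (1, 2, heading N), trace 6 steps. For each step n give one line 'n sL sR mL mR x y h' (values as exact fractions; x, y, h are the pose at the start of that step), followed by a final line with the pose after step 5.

0 60/97 12/29 294/2813 -1158/2813 1 2 N
1 120/269 120/149 23340/40081 -1740/40081 1 1 E
2 15/26 6/5 237/260 3/130 2 1 S
3 24/17 120/193 -276/3281 -3612/3281 2 0 W
4 12/17 12/29 30/493 -246/493 3 0 N
5 24/53 120/169 4332/8957 -876/8957 3 -1 E
final 4 -1 S

n=0: pose=(1,2,N); sL=60/97, sR=12/29; mL=294/2813, mR=-1158/2813; mL+mR=-864/2813 → advance -1; mR−mL=-1452/2813 → turn -1·90°
n=1: pose=(1,1,E); sL=120/269, sR=120/149; mL=23340/40081, mR=-1740/40081; mL+mR=21600/40081 → advance +1; mR−mL=-25080/40081 → turn -1·90°
n=2: pose=(2,1,S); sL=15/26, sR=6/5; mL=237/260, mR=3/130; mL+mR=243/260 → advance +1; mR−mL=-231/260 → turn -1·90°
n=3: pose=(2,0,W); sL=24/17, sR=120/193; mL=-276/3281, mR=-3612/3281; mL+mR=-3888/3281 → advance -1; mR−mL=-3336/3281 → turn -1·90°
n=4: pose=(3,0,N); sL=12/17, sR=12/29; mL=30/493, mR=-246/493; mL+mR=-216/493 → advance -1; mR−mL=-276/493 → turn -1·90°
n=5: pose=(3,-1,E); sL=24/53, sR=120/169; mL=4332/8957, mR=-876/8957; mL+mR=3456/8957 → advance +1; mR−mL=-5208/8957 → turn -1·90°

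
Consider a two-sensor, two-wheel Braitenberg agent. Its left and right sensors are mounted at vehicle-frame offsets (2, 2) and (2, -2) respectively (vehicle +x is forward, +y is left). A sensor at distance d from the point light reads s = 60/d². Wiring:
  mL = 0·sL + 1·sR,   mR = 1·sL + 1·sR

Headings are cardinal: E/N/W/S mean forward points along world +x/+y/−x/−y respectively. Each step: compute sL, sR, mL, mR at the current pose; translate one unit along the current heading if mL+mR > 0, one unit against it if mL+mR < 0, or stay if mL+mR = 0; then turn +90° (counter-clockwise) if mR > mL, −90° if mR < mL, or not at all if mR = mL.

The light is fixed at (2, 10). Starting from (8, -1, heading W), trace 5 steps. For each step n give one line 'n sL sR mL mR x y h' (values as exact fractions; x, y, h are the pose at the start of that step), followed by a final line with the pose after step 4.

n=0: pose=(8,-1,W); sL=12/37, sR=60/97; mL=60/97, mR=3384/3589; mL+mR=5604/3589 → advance +1; mR−mL=12/37 → turn +1·90°
n=1: pose=(7,-1,S); sL=30/109, sR=30/89; mL=30/89, mR=5940/9701; mL+mR=9210/9701 → advance +1; mR−mL=30/109 → turn +1·90°
n=2: pose=(7,-2,E); sL=60/149, sR=12/49; mL=12/49, mR=4728/7301; mL+mR=6516/7301 → advance +1; mR−mL=60/149 → turn +1·90°
n=3: pose=(8,-2,N); sL=15/29, sR=15/41; mL=15/41, mR=1050/1189; mL+mR=1485/1189 → advance +1; mR−mL=15/29 → turn +1·90°
n=4: pose=(8,-1,W); sL=12/37, sR=60/97; mL=60/97, mR=3384/3589; mL+mR=5604/3589 → advance +1; mR−mL=12/37 → turn +1·90°

0 12/37 60/97 60/97 3384/3589 8 -1 W
1 30/109 30/89 30/89 5940/9701 7 -1 S
2 60/149 12/49 12/49 4728/7301 7 -2 E
3 15/29 15/41 15/41 1050/1189 8 -2 N
4 12/37 60/97 60/97 3384/3589 8 -1 W
final 7 -1 S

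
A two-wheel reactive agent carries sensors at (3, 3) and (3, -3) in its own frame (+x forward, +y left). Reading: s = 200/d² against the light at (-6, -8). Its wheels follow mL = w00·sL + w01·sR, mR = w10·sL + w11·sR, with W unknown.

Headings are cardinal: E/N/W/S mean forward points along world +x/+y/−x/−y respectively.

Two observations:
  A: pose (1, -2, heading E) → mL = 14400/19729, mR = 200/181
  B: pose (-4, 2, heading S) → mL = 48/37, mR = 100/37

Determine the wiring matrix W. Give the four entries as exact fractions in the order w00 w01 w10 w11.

-1 1 1 0

obs A: pose=(1,-2,E) → sL=200/181, sR=200/109, mL=14400/19729, mR=200/181
obs B: pose=(-4,2,S) → sL=100/37, sR=4, mL=48/37, mR=100/37
sensor matrix S = [[200/181, 200/109], [100/37, 4]]; det S = -393600/729973
solve [mL_A; mL_B] = S·[w00; w01] and [mR_A; mR_B] = S·[w10; w11]:
  w00 = -1, w01 = 1, w10 = 1, w11 = 0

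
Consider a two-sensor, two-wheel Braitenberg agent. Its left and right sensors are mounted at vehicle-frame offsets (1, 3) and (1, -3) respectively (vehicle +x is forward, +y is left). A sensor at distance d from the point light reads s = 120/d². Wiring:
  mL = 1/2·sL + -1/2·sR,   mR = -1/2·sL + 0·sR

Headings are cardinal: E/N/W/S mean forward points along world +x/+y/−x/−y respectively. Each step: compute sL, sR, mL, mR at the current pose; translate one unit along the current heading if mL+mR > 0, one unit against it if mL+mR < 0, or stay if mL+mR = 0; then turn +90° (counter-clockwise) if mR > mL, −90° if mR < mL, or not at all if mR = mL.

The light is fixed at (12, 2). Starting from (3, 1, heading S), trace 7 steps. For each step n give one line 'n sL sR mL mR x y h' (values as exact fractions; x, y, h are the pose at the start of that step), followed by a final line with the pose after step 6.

0 3 30/37 81/74 -3/2 3 1 S
1 120/109 120/109 0 -60/109 3 2 W
2 60/61 60/13 -1440/793 -30/61 4 2 N
3 120/97 24/17 -144/1649 -60/97 4 1 W
4 6/5 15/2 -63/20 -3/5 5 1 N
5 120/89 24/13 -288/1157 -60/89 5 0 W
6 60/41 12 -216/41 -30/41 6 0 N
final 6 -1 W

n=0: pose=(3,1,S); sL=3, sR=30/37; mL=81/74, mR=-3/2; mL+mR=-15/37 → advance -1; mR−mL=-96/37 → turn -1·90°
n=1: pose=(3,2,W); sL=120/109, sR=120/109; mL=0, mR=-60/109; mL+mR=-60/109 → advance -1; mR−mL=-60/109 → turn -1·90°
n=2: pose=(4,2,N); sL=60/61, sR=60/13; mL=-1440/793, mR=-30/61; mL+mR=-30/13 → advance -1; mR−mL=1050/793 → turn +1·90°
n=3: pose=(4,1,W); sL=120/97, sR=24/17; mL=-144/1649, mR=-60/97; mL+mR=-12/17 → advance -1; mR−mL=-876/1649 → turn -1·90°
n=4: pose=(5,1,N); sL=6/5, sR=15/2; mL=-63/20, mR=-3/5; mL+mR=-15/4 → advance -1; mR−mL=51/20 → turn +1·90°
n=5: pose=(5,0,W); sL=120/89, sR=24/13; mL=-288/1157, mR=-60/89; mL+mR=-12/13 → advance -1; mR−mL=-492/1157 → turn -1·90°
n=6: pose=(6,0,N); sL=60/41, sR=12; mL=-216/41, mR=-30/41; mL+mR=-6 → advance -1; mR−mL=186/41 → turn +1·90°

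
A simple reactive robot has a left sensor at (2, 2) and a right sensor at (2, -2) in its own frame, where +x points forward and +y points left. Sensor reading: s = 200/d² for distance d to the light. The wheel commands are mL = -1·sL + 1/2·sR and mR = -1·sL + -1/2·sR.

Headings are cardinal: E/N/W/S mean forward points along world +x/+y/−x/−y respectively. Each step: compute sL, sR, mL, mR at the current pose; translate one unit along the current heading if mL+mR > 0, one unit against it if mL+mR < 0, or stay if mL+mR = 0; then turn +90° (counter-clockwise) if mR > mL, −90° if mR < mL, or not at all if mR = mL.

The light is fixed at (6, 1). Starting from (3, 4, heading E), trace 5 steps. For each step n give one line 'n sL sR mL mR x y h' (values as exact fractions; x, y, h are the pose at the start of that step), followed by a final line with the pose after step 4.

n=0: pose=(3,4,E); sL=100/13, sR=100; mL=550/13, mR=-750/13; mL+mR=-200/13 → advance -1; mR−mL=-100 → turn -1·90°
n=1: pose=(2,4,S); sL=40, sR=200/37; mL=-1380/37, mR=-1580/37; mL+mR=-80 → advance -1; mR−mL=-200/37 → turn -1·90°
n=2: pose=(2,5,W); sL=5, sR=25/9; mL=-65/18, mR=-115/18; mL+mR=-10 → advance -1; mR−mL=-25/9 → turn -1·90°
n=3: pose=(3,5,N); sL=200/61, sR=200/37; mL=-1300/2257, mR=-13500/2257; mL+mR=-400/61 → advance -1; mR−mL=-200/37 → turn -1·90°
n=4: pose=(3,4,E); sL=100/13, sR=100; mL=550/13, mR=-750/13; mL+mR=-200/13 → advance -1; mR−mL=-100 → turn -1·90°

0 100/13 100 550/13 -750/13 3 4 E
1 40 200/37 -1380/37 -1580/37 2 4 S
2 5 25/9 -65/18 -115/18 2 5 W
3 200/61 200/37 -1300/2257 -13500/2257 3 5 N
4 100/13 100 550/13 -750/13 3 4 E
final 2 4 S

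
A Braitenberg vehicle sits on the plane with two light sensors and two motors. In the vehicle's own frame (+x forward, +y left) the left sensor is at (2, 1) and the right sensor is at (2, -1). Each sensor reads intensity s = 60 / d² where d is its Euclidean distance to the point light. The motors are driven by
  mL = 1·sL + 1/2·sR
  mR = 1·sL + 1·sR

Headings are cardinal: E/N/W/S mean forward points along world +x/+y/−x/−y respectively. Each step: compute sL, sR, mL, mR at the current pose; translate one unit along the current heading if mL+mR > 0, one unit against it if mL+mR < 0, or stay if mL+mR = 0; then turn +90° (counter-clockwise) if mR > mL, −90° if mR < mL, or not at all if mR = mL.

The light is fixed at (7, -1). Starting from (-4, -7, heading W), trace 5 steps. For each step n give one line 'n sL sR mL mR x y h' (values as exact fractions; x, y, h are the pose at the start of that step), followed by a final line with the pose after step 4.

0 30/109 30/97 4545/10573 6180/10573 -4 -7 W
1 12/37 60/233 3906/8621 5016/8621 -5 -7 S
2 15/34 15/41 435/697 1125/1394 -5 -8 E
3 60/169 12/25 2514/4225 3528/4225 -4 -8 N
4 30/109 30/97 4545/10573 6180/10573 -4 -7 W
final -5 -7 S

n=0: pose=(-4,-7,W); sL=30/109, sR=30/97; mL=4545/10573, mR=6180/10573; mL+mR=10725/10573 → advance +1; mR−mL=15/97 → turn +1·90°
n=1: pose=(-5,-7,S); sL=12/37, sR=60/233; mL=3906/8621, mR=5016/8621; mL+mR=8922/8621 → advance +1; mR−mL=30/233 → turn +1·90°
n=2: pose=(-5,-8,E); sL=15/34, sR=15/41; mL=435/697, mR=1125/1394; mL+mR=1995/1394 → advance +1; mR−mL=15/82 → turn +1·90°
n=3: pose=(-4,-8,N); sL=60/169, sR=12/25; mL=2514/4225, mR=3528/4225; mL+mR=6042/4225 → advance +1; mR−mL=6/25 → turn +1·90°
n=4: pose=(-4,-7,W); sL=30/109, sR=30/97; mL=4545/10573, mR=6180/10573; mL+mR=10725/10573 → advance +1; mR−mL=15/97 → turn +1·90°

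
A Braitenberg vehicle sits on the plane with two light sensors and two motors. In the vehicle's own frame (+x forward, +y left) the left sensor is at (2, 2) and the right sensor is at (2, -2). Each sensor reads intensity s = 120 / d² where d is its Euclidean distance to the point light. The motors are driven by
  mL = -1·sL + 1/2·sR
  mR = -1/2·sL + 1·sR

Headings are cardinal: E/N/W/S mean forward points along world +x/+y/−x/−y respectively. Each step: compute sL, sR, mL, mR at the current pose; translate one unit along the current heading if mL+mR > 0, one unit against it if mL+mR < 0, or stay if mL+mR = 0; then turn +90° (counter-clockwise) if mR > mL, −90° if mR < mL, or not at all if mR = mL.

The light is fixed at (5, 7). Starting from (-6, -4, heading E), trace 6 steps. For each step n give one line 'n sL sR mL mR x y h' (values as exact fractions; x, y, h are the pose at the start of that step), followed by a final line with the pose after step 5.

n=0: pose=(-6,-4,E); sL=20/27, sR=12/25; mL=-338/675, mR=74/675; mL+mR=-88/225 → advance -1; mR−mL=412/675 → turn +1·90°
n=1: pose=(-7,-4,N); sL=120/277, sR=120/181; mL=-5100/50137, mR=22380/50137; mL+mR=17280/50137 → advance +1; mR−mL=27480/50137 → turn +1·90°
n=2: pose=(-7,-3,W); sL=6/17, sR=6/13; mL=-27/221, mR=63/221; mL+mR=36/221 → advance +1; mR−mL=90/221 → turn +1·90°
n=3: pose=(-8,-3,S); sL=24/53, sR=40/123; mL=-1892/6519, mR=644/6519; mL+mR=-416/2173 → advance -1; mR−mL=2536/6519 → turn +1·90°
n=4: pose=(-8,-2,E); sL=12/17, sR=60/121; mL=-942/2057, mR=294/2057; mL+mR=-648/2057 → advance -1; mR−mL=1236/2057 → turn +1·90°
n=5: pose=(-9,-2,N); sL=24/61, sR=120/193; mL=-972/11773, mR=5004/11773; mL+mR=4032/11773 → advance +1; mR−mL=5976/11773 → turn +1·90°

0 20/27 12/25 -338/675 74/675 -6 -4 E
1 120/277 120/181 -5100/50137 22380/50137 -7 -4 N
2 6/17 6/13 -27/221 63/221 -7 -3 W
3 24/53 40/123 -1892/6519 644/6519 -8 -3 S
4 12/17 60/121 -942/2057 294/2057 -8 -2 E
5 24/61 120/193 -972/11773 5004/11773 -9 -2 N
final -9 -1 W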